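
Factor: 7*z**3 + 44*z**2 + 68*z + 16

(7*z + 2)*(z + 2)*(z + 4)

Among the possible rational roots, z = -2 is a root, so (z + 2) is a factor; dividing leaves 7*z**2 + 30*z + 8.
The remaining quadratic factors as (z + 4)(7*z + 2).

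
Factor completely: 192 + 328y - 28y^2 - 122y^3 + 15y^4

Trying the rational-root candidates, y = 8 is a root, so (y - 8) divides it; the quotient is 15y^3 - 2y^2 - 44y - 24.
Next, y = -6/5 is a root, so (5y + 6) divides it; the quotient is 3y^2 - 4y - 4.
The remaining quadratic factors as (3y + 2)(y - 2).

(3y + 2)(5y + 6)(y - 2)(y - 8)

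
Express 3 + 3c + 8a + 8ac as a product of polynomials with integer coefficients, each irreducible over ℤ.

(8a + 3)(c + 1)

Group as (8ac + 8a) + (3c + 3) = 8a(c + 1) + 3(c + 1).
Both groups share the factor (c + 1).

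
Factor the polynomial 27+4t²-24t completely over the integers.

Need a pair with product 4·27 = 108 and sum -24: that's -6 and -18.
Split the middle term: 4t²-6t - 18t+27 = 2t(2t-3) - 9(2t-3).

(2t-3)(2t-9)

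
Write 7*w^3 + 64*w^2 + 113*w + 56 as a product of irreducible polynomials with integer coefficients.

(7*w + 8)*(w + 1)*(w + 7)

By the rational root theorem, w = -1 is a root, so (w + 1) divides it; the quotient is 7*w^2 + 57*w + 56.
The remaining quadratic factors as (7*w + 8)(w + 7).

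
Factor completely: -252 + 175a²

Every term has a factor of 7. Then 25a² - 36 = (5a)² − (6)².

7(5a + 6)(5a - 6)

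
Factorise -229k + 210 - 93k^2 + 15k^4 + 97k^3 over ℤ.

Trying the rational-root candidates, k = -5/3 is a root, so (3k + 5) is a factor; dividing leaves 5k^3 + 24k^2 - 71k + 42.
Continuing, k = 6/5 is a root, so (5k - 6) is a factor; dividing leaves k^2 + 6k - 7.
The remaining quadratic factors as (k + 7)(k - 1).

(3k + 5)(5k - 6)(k + 7)(k - 1)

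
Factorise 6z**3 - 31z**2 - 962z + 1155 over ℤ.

Among the possible rational roots, z = 15 is a root, so (z - 15) is a factor; dividing leaves 6z**2 + 59z - 77.
The remaining quadratic factors as (6z - 7)(z + 11).

(6z - 7)(z + 11)(z - 15)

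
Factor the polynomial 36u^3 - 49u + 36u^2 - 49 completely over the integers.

Testing divisors of the constant over divisors of the leading coefficient, u = 7/6 is a root, giving the factor (6u - 7) and quotient 6u^2 + 13u + 7.
The remaining quadratic factors as (6u + 7)(u + 1).

(6u + 7)(6u - 7)(u + 1)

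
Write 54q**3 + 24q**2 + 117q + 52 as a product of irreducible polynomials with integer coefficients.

(9q + 4)(6q**2 + 13)

Group as (54q**3 + 117q) + (24q**2 + 52) = 9q(6q**2 + 13) + 4(6q**2 + 13).
Both groups share the factor (6q**2 + 13).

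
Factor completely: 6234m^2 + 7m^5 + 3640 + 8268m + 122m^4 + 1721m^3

By the rational root theorem, m = −2 is a root, so (m + 2) divides it; the quotient is 7m^4 + 108m^3 + 1505m^2 + 3224m + 1820.
Then m = −10/7 is a root, giving the factor (7m + 10) and quotient m^3 + 14m^2 + 195m + 182.
Then m = −1 is a root, so (m + 1) divides it; the quotient is m^2 + 13m + 182.
The quadratic m^2 + 13m + 182 has discriminant −559 < 0 and is irreducible over ℤ.

(7m + 10)(m + 1)(m + 2)(m^2 + 13m + 182)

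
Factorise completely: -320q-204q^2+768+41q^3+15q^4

(3q-8)(5q-8)(q+3)(q+4)

Testing divisors of the constant over divisors of the leading coefficient, q = -3 is a root, so (q+3) is a factor; dividing leaves 15q^3-4q^2-192q+256.
Continuing, q = 8/3 is a root, so (3q-8) divides it; the quotient is 5q^2+12q-32.
The remaining quadratic factors as (q+4)(5q-8).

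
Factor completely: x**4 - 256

(x)⁴ − (4)⁴ = ((x)² − (4)²)((x)² + (4)²); the first factor splits again, the second (x**2 + 16) is irreducible.

(x + 4)·(x - 4)·(x**2 + 16)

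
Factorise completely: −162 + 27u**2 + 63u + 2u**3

Among the possible rational roots, u = −6 is a root, giving the factor (u + 6) and quotient 2u**2 + 15u − 27.
The remaining quadratic factors as (2u − 3)(u + 9).

(2u − 3)(u + 6)(u + 9)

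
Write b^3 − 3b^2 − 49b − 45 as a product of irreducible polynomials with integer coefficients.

(b + 1)(b + 5)(b − 9)

By the rational root theorem, b = −5 is a root, giving the factor (b + 5) and quotient b^2 − 8b − 9.
The remaining quadratic factors as (b − 9)(b + 1).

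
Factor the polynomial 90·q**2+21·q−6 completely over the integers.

Pull out the common factor 3, then factor the remaining trinomial.

3·(5·q+2)·(6·q−1)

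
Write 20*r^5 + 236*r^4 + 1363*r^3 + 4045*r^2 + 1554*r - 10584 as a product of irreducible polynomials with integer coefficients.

(2*r + 7)*(2*r + 9)*(5*r - 6)*(r^2 + 5*r + 28)

Among the possible rational roots, r = 6/5 is a root, giving the factor (5*r - 6) and quotient 4*r^4 + 52*r^3 + 335*r^2 + 1211*r + 1764.
Next, r = -9/2 is a root, so (2*r + 9) divides it; the quotient is 2*r^3 + 17*r^2 + 91*r + 196.
Continuing, r = -7/2 is a root, giving the factor (2*r + 7) and quotient r^2 + 5*r + 28.
The quadratic r^2 + 5*r + 28 has discriminant -87 < 0 and is irreducible over ℤ.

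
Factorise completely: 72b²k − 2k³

Pull out the common factor 2k; 36b² − k² is a difference of squares.

2k(6b + k)(6b − k)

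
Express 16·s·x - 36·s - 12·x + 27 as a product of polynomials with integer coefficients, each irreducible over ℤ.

Group as (16·s·x - 36·s) + (-12·x + 27) = 4·s·(4·x - 9) - 3·(4·x - 9).
Both groups share the factor (4·x - 9).

(4·s - 3)·(4·x - 9)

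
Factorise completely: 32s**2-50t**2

2(4s+5t)(4s-5t)

Factor out 2, leaving 16s**2-25t**2, which is a difference of two squares.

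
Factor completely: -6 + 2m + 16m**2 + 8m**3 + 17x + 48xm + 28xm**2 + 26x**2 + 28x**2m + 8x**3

Group: 4x(2x**2 + 6xm + 7x + 4m**2 + 10m + 6) + (2m - 1)(2x**2 + 6xm + 7x + 4m**2 + 10m + 6); both groups contain (2x**2 + 6xm + 7x + 4m**2 + 10m + 6), so (4x + 2m - 1) is a factor with cofactor 2x**2 + 6xm + 7x + 4m**2 + 10m + 6.
The cofactor groups again: 2x**2 + 6xm + 7x + 4m**2 + 10m + 6 = x(2x + 2m + 3) + (2m + 2)(2x + 2m + 3); both groups contain (2x + 2m + 3), giving (x + 2m + 2)(2x + 2m + 3).

(2x + 2m + 3)(4x + 2m - 1)(x + 2m + 2)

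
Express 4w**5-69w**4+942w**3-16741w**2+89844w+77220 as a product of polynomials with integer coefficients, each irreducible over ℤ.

(4w+3)(w-13)(w-9)(w**2+4w+220)

Trying the rational-root candidates, w = 9 is a root, so (w-9) is a factor; dividing leaves 4w**4-33w**3+645w**2-10936w-8580.
Continuing, w = -3/4 is a root, so (4w+3) divides it; the quotient is w**3-9w**2+168w-2860.
Next, w = 13 is a root, giving the factor (w-13) and quotient w**2+4w+220.
The quadratic w**2+4w+220 has discriminant -864 < 0 and is irreducible over ℤ.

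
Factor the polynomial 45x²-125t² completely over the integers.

5(3x-5t)(3x+5t)

Factor out 5, leaving 9x²-25t², which is a difference of two squares.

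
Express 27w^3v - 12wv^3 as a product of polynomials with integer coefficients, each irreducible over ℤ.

3vw(3w - 2v)(3w + 2v)

Factor out 3wv, leaving 9w^2 - 4v^2, which is a difference of two squares.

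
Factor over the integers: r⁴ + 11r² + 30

(r² + 5)(r² + 6)

Substitute u = r² to get a quadratic in u, then factor.
r² + 6 is irreducible over ℤ (always positive, so no real roots).
r² + 5 is irreducible over ℤ (always positive, so no real roots).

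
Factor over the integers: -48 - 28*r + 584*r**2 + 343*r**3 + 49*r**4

(7*r + 2)*(7*r - 2)*(r + 3)*(r + 4)

Testing divisors of the constant over divisors of the leading coefficient, r = -3 is a root, so (r + 3) is a factor; dividing leaves 49*r**3 + 196*r**2 - 4*r - 16.
Then r = 2/7 is a root, so (7*r - 2) divides it; the quotient is 7*r**2 + 30*r + 8.
The remaining quadratic factors as (7*r + 2)(r + 4).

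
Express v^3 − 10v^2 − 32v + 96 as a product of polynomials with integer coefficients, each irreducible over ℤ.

(v + 4)(v − 12)(v − 2)

Trying the rational-root candidates, v = 2 is a root, giving the factor (v − 2) and quotient v^2 − 8v − 48.
The remaining quadratic factors as (v − 12)(v + 4).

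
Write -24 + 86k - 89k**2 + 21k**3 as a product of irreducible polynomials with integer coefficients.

(3k - 2)(7k - 4)(k - 3)

Trying the rational-root candidates, k = 4/7 is a root, giving the factor (7k - 4) and quotient 3k**2 - 11k + 6.
The remaining quadratic factors as (k - 3)(3k - 2).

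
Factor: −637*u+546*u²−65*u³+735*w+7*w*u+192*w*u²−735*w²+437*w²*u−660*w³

−(15*w−13*u)*(4*w−u+7)*(11*w+5*u−7)

Group: 11*w*(−60*w²+67*w*u−105*w−13*u²+91*u) + (5*u−7)*(−60*w²+67*w*u−105*w−13*u²+91*u); both groups contain (−60*w²+67*w*u−105*w−13*u²+91*u), so (11*w+5*u−7) is a factor with cofactor −60*w²+67*w*u−105*w−13*u²+91*u.
The cofactor groups again: −60*w²+67*w*u−105*w−13*u²+91*u = −15*w*(4*w−u+7) + 13*u*(4*w−u+7); both groups contain (4*w−u+7), giving −(15*w−13*u)*(4*w−u+7).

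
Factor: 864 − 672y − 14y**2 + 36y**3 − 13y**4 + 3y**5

(3y − 4)(y + 3)(y − 4)(y**2 − 2y + 18)

By the rational root theorem, y = 4 is a root, so (y − 4) divides it; the quotient is 3y**4 − y**3 + 32y**2 + 114y − 216.
Then y = 4/3 is a root, so (3y − 4) divides it; the quotient is y**3 + y**2 + 12y + 54.
Then y = −3 is a root, so (y + 3) divides it; the quotient is y**2 − 2y + 18.
The quadratic y**2 − 2y + 18 has discriminant −68 < 0 and is irreducible over ℤ.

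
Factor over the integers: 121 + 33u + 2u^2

(2u + 11)(u + 11)

Need a pair with product 2·121 = 242 and sum 33: that's 22 and 11.
Split the middle term: 2u^2 + 22u + 11u + 121 = 2u(u + 11) + 11(u + 11).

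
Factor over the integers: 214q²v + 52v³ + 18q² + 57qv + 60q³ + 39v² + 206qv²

Group: q(60q² + 154qv + 18q + 52v² + 39v) + v(60q² + 154qv + 18q + 52v² + 39v); both groups contain (60q² + 154qv + 18q + 52v² + 39v), so (q + v) is a factor with cofactor 60q² + 154qv + 18q + 52v² + 39v.
The cofactor groups again: 60q² + 154qv + 18q + 52v² + 39v = 6q(10q + 4v + 3) + 13v(10q + 4v + 3); both groups contain (10q + 4v + 3), giving (6q + 13v)(10q + 4v + 3).

(10q + 4v + 3)(6q + 13v)(q + v)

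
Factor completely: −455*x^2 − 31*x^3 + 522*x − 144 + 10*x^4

By the rational root theorem, x = 8 is a root, so (x − 8) divides it; the quotient is 10*x^3 + 49*x^2 − 63*x + 18.
Next, x = −6 is a root, giving the factor (x + 6) and quotient 10*x^2 − 11*x + 3.
The remaining quadratic factors as (5*x − 3)(2*x − 1).

(2*x − 1)*(5*x − 3)*(x + 6)*(x − 8)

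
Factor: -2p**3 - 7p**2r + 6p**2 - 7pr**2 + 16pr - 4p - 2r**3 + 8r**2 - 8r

-(2p + r - 2)(p + 2r)(p + r - 2)

Group: p(-2p**2 - 3pr + 6p - r**2 + 4r - 4) + 2r(-2p**2 - 3pr + 6p - r**2 + 4r - 4); both groups contain (-2p**2 - 3pr + 6p - r**2 + 4r - 4), so (p + 2r) is a factor with cofactor -2p**2 - 3pr + 6p - r**2 + 4r - 4.
The cofactor groups again: -2p**2 - 3pr + 6p - r**2 + 4r - 4 = -2p(p + r - 2) + (-r + 2)(p + r - 2); both groups contain (p + r - 2), giving -(2p + r - 2)(p + r - 2).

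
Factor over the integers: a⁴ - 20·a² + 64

(a + 2)·(a + 4)·(a - 2)·(a - 4)

Trying the rational-root candidates, a = -2 is a root, giving the factor (a + 2) and quotient a³ - 2·a² - 16·a + 32.
Continuing, a = -4 is a root, giving the factor (a + 4) and quotient a² - 6·a + 8.
The remaining quadratic factors as (a - 2)(a - 4).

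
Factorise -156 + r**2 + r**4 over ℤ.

(r**2 + 13)(r**2 - 12)

Substitute u = r**2 to get a quadratic in u, then factor.
r**2 - 12 is irreducible over ℤ (12 is not a perfect square).
r**2 + 13 is irreducible over ℤ (always positive, so no real roots).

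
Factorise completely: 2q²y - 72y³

Every term has a factor of 2y. Then q² - 36y² = (q)² − (6y)².

2y(q + 6y)(q - 6y)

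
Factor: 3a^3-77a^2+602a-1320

(3a-11)(a-10)(a-12)

Among the possible rational roots, a = 12 is a root, so (a-12) divides it; the quotient is 3a^2-41a+110.
The remaining quadratic factors as (3a-11)(a-10).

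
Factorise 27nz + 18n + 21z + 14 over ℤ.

(3z + 2)(9n + 7)

Group as (27nz + 18n) + (21z + 14) = 9n(3z + 2) + 7(3z + 2).
Both groups share the factor (3z + 2).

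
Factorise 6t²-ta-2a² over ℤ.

(3t-2a)(2t+a)

Group: 3t(2t+a) - 2a(2t+a); both groups contain (2t+a).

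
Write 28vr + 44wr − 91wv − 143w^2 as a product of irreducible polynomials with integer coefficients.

Group: −11w(13w − 4r) − 7v(13w − 4r); both groups contain (13w − 4r).

−(13w − 4r)(11w + 7v)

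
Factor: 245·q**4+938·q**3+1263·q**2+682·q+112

(5·q+7)·(7·q+2)·(7·q+8)·(q+1)

Trying the rational-root candidates, q = −1 is a root, giving the factor (q+1) and quotient 245·q**3+693·q**2+570·q+112.
Then q = −7/5 is a root, so (5·q+7) divides it; the quotient is 49·q**2+70·q+16.
The remaining quadratic factors as (7·q+8)(7·q+2).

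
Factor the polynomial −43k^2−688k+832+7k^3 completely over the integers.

(7k−8)(k+8)(k−13)

Among the possible rational roots, k = 13 is a root, giving the factor (k−13) and quotient 7k^2+48k−64.
The remaining quadratic factors as (7k−8)(k+8).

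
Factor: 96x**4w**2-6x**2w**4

Pull out the common factor 6x**2w**2; 16x**2-w**2 is a difference of squares.

6w**2x**2(4x-w)(4x+w)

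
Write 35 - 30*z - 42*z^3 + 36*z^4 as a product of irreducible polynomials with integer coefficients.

Group as (36*z^4 - 30*z) + (-42*z^3 + 35) = 6*z*(6*z^3 - 5) - 7*(6*z^3 - 5).
Both groups share the factor (6*z^3 - 5).

(6*z - 7)*(6*z^3 - 5)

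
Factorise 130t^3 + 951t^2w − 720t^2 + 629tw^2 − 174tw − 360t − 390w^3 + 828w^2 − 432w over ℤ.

Group: 2t(65t^2 + 53tw + 30t − 30w^2 + 36w) + (13w − 12)(65t^2 + 53tw + 30t − 30w^2 + 36w); both groups contain (65t^2 + 53tw + 30t − 30w^2 + 36w), so (2t + 13w − 12) is a factor with cofactor 65t^2 + 53tw + 30t − 30w^2 + 36w.
The cofactor groups again: 65t^2 + 53tw + 30t − 30w^2 + 36w = 5t(13t − 5w + 6) + 6w(13t − 5w + 6); both groups contain (13t − 5w + 6), giving (5t + 6w)(13t − 5w + 6).

(13t − 5w + 6)(2t + 13w − 12)(5t + 6w)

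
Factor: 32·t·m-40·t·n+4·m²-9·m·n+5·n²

Group: 4·m·(8·t+m-n) - 5·n·(8·t+m-n); both groups contain (8·t+m-n).

(4·m-5·n)·(8·t+m-n)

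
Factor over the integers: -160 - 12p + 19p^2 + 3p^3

Trying the rational-root candidates, p = -5 is a root, so (p + 5) divides it; the quotient is 3p^2 + 4p - 32.
The remaining quadratic factors as (p + 4)(3p - 8).

(3p - 8)(p + 4)(p + 5)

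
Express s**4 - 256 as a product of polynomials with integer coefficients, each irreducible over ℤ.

(s)⁴ − (4)⁴ = ((s)² − (4)²)((s)² + (4)²); the first factor splits again, the second (s**2 + 16) is irreducible.

(s + 4)*(s - 4)*(s**2 + 16)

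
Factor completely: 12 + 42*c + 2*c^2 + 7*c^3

Group as (7*c^3 + 42*c) + (2*c^2 + 12) = 7*c*(c^2 + 6) + 2*(c^2 + 6).
Both groups share the factor (c^2 + 6).

(7*c + 2)*(c^2 + 6)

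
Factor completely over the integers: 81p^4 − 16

(3p)⁴ − (2)⁴ = ((3p)² − (2)²)((3p)² + (2)²); the first factor splits again, the second (9p^2 + 4) is irreducible.

(3p + 2)(3p − 2)(9p^2 + 4)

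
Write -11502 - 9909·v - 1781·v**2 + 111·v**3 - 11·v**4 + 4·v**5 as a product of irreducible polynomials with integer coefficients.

Among the possible rational roots, v = -2 is a root, so (v + 2) divides it; the quotient is 4·v**4 - 19·v**3 + 149·v**2 - 2079·v - 5751.
Continuing, v = 9 is a root, giving the factor (v - 9) and quotient 4·v**3 + 17·v**2 + 302·v + 639.
Next, v = -9/4 is a root, giving the factor (4·v + 9) and quotient v**2 + 2·v + 71.
The quadratic v**2 + 2·v + 71 has discriminant -280 < 0 and is irreducible over ℤ.

(4·v + 9)·(v + 2)·(v - 9)·(v**2 + 2·v + 71)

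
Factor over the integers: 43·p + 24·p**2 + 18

Need a pair with product 24·18 = 432 and sum 43: that's 27 and 16.
Split the middle term: 24·p**2 + 27·p + 16·p + 18 = 3·p·(8·p + 9) + 2·(8·p + 9).

(3·p + 2)·(8·p + 9)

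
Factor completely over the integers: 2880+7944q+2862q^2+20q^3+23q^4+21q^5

(3q+8)(7q+3)(q+4)(q^2-6q+30)

By the rational root theorem, q = -8/3 is a root, so (3q+8) is a factor; dividing leaves 7q^4-11q^3+36q^2+858q+360.
Continuing, q = -4 is a root, so (q+4) is a factor; dividing leaves 7q^3-39q^2+192q+90.
Then q = -3/7 is a root, so (7q+3) is a factor; dividing leaves q^2-6q+30.
The quadratic q^2-6q+30 has discriminant -84 < 0 and is irreducible over ℤ.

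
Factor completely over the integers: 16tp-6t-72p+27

Group as (16tp-6t) + (-72p+27) = 2t(8p-3) - 9(8p-3).
Both groups share the factor (8p-3).

(2t-9)(8p-3)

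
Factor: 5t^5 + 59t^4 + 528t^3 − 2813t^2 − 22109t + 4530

By the rational root theorem, t = −5 is a root, so (t + 5) is a factor; dividing leaves 5t^4 + 34t^3 + 358t^2 − 4603t + 906.
Then t = 1/5 is a root, so (5t − 1) is a factor; dividing leaves t^3 + 7t^2 + 73t − 906.
Then t = 6 is a root, giving the factor (t − 6) and quotient t^2 + 13t + 151.
The quadratic t^2 + 13t + 151 has discriminant −435 < 0 and is irreducible over ℤ.

(5t − 1)(t + 5)(t − 6)(t^2 + 13t + 151)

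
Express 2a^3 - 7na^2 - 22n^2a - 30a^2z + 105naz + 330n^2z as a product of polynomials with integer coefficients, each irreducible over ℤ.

Group: 2n(-11na + 165nz + 2a^2 - 30az) + a(-11na + 165nz + 2a^2 - 30az); both groups contain (-11na + 165nz + 2a^2 - 30az), so (2n + a) is a factor with cofactor -11na + 165nz + 2a^2 - 30az.
The cofactor groups again: -11na + 165nz + 2a^2 - 30az = -11n(a - 15z) + 2a(a - 15z); both groups contain (a - 15z), giving -(11n - 2a)(a - 15z).

-(11n - 2a)(2n + a)(a - 15z)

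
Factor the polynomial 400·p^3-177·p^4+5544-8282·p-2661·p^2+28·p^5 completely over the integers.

(4·p+9)·(7·p-4)·(p-7)·(p^2-p+22)

Among the possible rational roots, p = 4/7 is a root, so (7·p-4) divides it; the quotient is 4·p^4-23·p^3+44·p^2-355·p-1386.
Next, p = -9/4 is a root, giving the factor (4·p+9) and quotient p^3-8·p^2+29·p-154.
Next, p = 7 is a root, so (p-7) divides it; the quotient is p^2-p+22.
The quadratic p^2-p+22 has discriminant -87 < 0 and is irreducible over ℤ.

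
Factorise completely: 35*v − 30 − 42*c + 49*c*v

(7*c + 5)*(7*v − 6)

Group as (49*c*v − 42*c) + (35*v − 30) = 7*c*(7*v − 6) + 5*(7*v − 6).
Both groups share the factor (7*v − 6).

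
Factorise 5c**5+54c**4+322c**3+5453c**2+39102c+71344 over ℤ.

By the rational root theorem, c = -8 is a root, so (c+8) divides it; the quotient is 5c**4+14c**3+210c**2+3773c+8918.
Continuing, c = -7 is a root, so (c+7) divides it; the quotient is 5c**3-21c**2+357c+1274.
Continuing, c = -14/5 is a root, so (5c+14) is a factor; dividing leaves c**2-7c+91.
The quadratic c**2-7c+91 has discriminant -315 < 0 and is irreducible over ℤ.

(5c+14)(c+7)(c+8)(c**2-7c+91)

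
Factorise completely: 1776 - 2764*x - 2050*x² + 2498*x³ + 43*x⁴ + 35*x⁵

(5*x - 6)*(7*x - 4)*(x + 1)*(x² + 2*x + 74)

By the rational root theorem, x = 6/5 is a root, giving the factor (5*x - 6) and quotient 7*x⁴ + 17*x³ + 520*x² + 214*x - 296.
Then x = 4/7 is a root, so (7*x - 4) is a factor; dividing leaves x³ + 3*x² + 76*x + 74.
Next, x = -1 is a root, so (x + 1) is a factor; dividing leaves x² + 2*x + 74.
The quadratic x² + 2*x + 74 has discriminant -292 < 0 and is irreducible over ℤ.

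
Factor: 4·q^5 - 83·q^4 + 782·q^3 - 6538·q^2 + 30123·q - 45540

Testing divisors of the constant over divisors of the leading coefficient, q = 12 is a root, so (q - 12) is a factor; dividing leaves 4·q^4 - 35·q^3 + 362·q^2 - 2194·q + 3795.
Next, q = 5 is a root, giving the factor (q - 5) and quotient 4·q^3 - 15·q^2 + 287·q - 759.
Then q = 11/4 is a root, so (4·q - 11) is a factor; dividing leaves q^2 - q + 69.
The quadratic q^2 - q + 69 has discriminant -275 < 0 and is irreducible over ℤ.

(4·q - 11)·(q - 12)·(q - 5)·(q^2 - q + 69)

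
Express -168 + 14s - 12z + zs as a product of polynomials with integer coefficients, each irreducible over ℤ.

(s - 12)(z + 14)

Group as (zs - 12z) + (14s - 168) = z(s - 12) + 14(s - 12).
Both groups share the factor (s - 12).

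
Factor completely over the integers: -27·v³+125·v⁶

v³·(5·v-3)·(25·v²+15·v+9)

Pull out the common factor v³, leaving 125·v³-27.
Recognize a difference of cubes with the parts 5·v and 3.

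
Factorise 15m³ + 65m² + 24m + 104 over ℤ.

Group as (15m³ + 24m) + (65m² + 104) = 3m(5m² + 8) + 13(5m² + 8).
Both groups share the factor (5m² + 8).

(3m + 13)(5m² + 8)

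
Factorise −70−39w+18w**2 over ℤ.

Need a pair with product 18·(−70) = −1260 and sum −39: that's 21 and −60.
Split the middle term: 18w**2+21w − 60w−70 = 3w(6w+7) − 10(6w+7).

(3w−10)(6w+7)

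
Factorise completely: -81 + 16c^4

(2c + 3)(2c - 3)(4c^2 + 9)

(2c)⁴ − (3)⁴ = ((2c)² − (3)²)((2c)² + (3)²); the first factor splits again, the second (4c^2 + 9) is irreducible.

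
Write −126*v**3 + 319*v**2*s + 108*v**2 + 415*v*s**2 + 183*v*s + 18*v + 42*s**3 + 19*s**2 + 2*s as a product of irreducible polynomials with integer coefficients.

−(2*v − 7*s − 2)*(7*v + 6*s + 1)*(9*v + s)

Group: 7*v*(−18*v**2 + 61*v*s + 18*v + 7*s**2 + 2*s) + (6*s + 1)*(−18*v**2 + 61*v*s + 18*v + 7*s**2 + 2*s); both groups contain (−18*v**2 + 61*v*s + 18*v + 7*s**2 + 2*s), so (7*v + 6*s + 1) is a factor with cofactor −18*v**2 + 61*v*s + 18*v + 7*s**2 + 2*s.
The cofactor groups again: −18*v**2 + 61*v*s + 18*v + 7*s**2 + 2*s = −2*v*(9*v + s) + (7*s + 2)*(9*v + s); both groups contain (9*v + s), giving −(2*v − 7*s − 2)*(9*v + s).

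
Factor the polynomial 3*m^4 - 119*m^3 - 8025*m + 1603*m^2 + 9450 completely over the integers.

Among the possible rational roots, m = 14 is a root, so (m - 14) divides it; the quotient is 3*m^3 - 77*m^2 + 525*m - 675.
Continuing, m = 9 is a root, so (m - 9) divides it; the quotient is 3*m^2 - 50*m + 75.
The remaining quadratic factors as (m - 15)(3*m - 5).

(3*m - 5)*(m - 14)*(m - 15)*(m - 9)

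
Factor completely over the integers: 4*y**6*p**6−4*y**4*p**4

4*p**4*y**4*(y*p+1)*(y*p−1)

Every term has a factor of 4*y**4*p**4; factoring it out leaves y**2*p**2−1.
Recognize a difference of squares with the parts y*p and 1.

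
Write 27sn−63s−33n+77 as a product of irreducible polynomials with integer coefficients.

(3n−7)(9s−11)

Group as (27sn−63s) + (−33n+77) = 9s(3n−7) − 11(3n−7).
Both groups share the factor (3n−7).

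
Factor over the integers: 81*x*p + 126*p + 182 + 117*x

Group as (81*x*p + 117*x) + (126*p + 182) = 9*x*(9*p + 13) + 14*(9*p + 13).
Both groups share the factor (9*p + 13).

(9*p + 13)*(9*x + 14)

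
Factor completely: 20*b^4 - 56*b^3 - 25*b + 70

Group as (20*b^4 - 25*b) + (-56*b^3 + 70) = 5*b*(4*b^3 - 5) - 14*(4*b^3 - 5).
Both groups share the factor (4*b^3 - 5).

(5*b - 14)*(4*b^3 - 5)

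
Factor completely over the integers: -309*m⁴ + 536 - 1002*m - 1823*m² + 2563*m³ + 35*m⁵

(5*m - 2)*(7*m + 4)*(m - 1)*(m² - 8*m + 67)

By the rational root theorem, m = 1 is a root, so (m - 1) is a factor; dividing leaves 35*m⁴ - 274*m³ + 2289*m² + 466*m - 536.
Continuing, m = -4/7 is a root, so (7*m + 4) divides it; the quotient is 5*m³ - 42*m² + 351*m - 134.
Continuing, m = 2/5 is a root, so (5*m - 2) is a factor; dividing leaves m² - 8*m + 67.
The quadratic m² - 8*m + 67 has discriminant -204 < 0 and is irreducible over ℤ.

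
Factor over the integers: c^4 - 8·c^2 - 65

Substitute u = c^2 to get a quadratic in u, then factor.
c^2 + 5 is irreducible over ℤ (always positive, so no real roots).
c^2 - 13 is irreducible over ℤ (13 is not a perfect square).

(c^2 + 5)·(c^2 - 13)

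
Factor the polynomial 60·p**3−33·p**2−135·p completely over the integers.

3·p·(4·p+5)·(5·p−9)

Pull out the common factor 3·p, then factor the remaining trinomial.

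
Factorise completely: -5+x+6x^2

Need a pair with product 6·(-5) = -30 and sum 1: that's -5 and 6.
Split the middle term: 6x^2-5x + 6x-5 = x(6x-5) + (6x-5).

(6x-5)(x+1)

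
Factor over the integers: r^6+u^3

Recognize a sum of cubes with the parts u and r^2.

(u+r^2)*(u^2−u*r^2+r^4)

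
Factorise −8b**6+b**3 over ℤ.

Every term has a factor of b**3; factoring it out leaves −8b**3+1.
Recognize a difference of cubes with the parts 1 and 2b.

−b**3(2b−1)(4b**2+2b+1)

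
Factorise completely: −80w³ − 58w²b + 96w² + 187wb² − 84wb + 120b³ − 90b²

Group: 2w(−40w² − 89wb + 48w − 40b² + 30b) − 3b(−40w² − 89wb + 48w − 40b² + 30b); both groups contain (−40w² − 89wb + 48w − 40b² + 30b), so (2w − 3b) is a factor with cofactor −40w² − 89wb + 48w − 40b² + 30b.
The cofactor groups again: −40w² − 89wb + 48w − 40b² + 30b = −8w(5w + 8b − 6) − 5b(5w + 8b − 6); both groups contain (5w + 8b − 6), giving −(8w + 5b)(5w + 8b − 6).

−(2w − 3b)(8w + 5b)(5w + 8b − 6)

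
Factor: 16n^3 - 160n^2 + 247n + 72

Among the possible rational roots, n = 9/4 is a root, so (4n - 9) divides it; the quotient is 4n^2 - 31n - 8.
The remaining quadratic factors as (n - 8)(4n + 1).

(4n + 1)(4n - 9)(n - 8)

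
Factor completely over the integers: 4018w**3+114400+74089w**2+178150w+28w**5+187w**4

Testing divisors of the constant over divisors of the leading coefficient, w = -10/7 is a root, giving the factor (7w+10) and quotient 4w**4+21w**3+544w**2+9807w+11440.
Next, w = -5/4 is a root, so (4w+5) divides it; the quotient is w**3+4w**2+131w+2288.
Next, w = -11 is a root, so (w+11) is a factor; dividing leaves w**2-7w+208.
The quadratic w**2-7w+208 has discriminant -783 < 0 and is irreducible over ℤ.

(4w+5)(7w+10)(w+11)(w**2-7w+208)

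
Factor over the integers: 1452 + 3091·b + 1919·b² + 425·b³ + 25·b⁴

Among the possible rational roots, b = -3 is a root, so (b + 3) is a factor; dividing leaves 25·b³ + 350·b² + 869·b + 484.
Then b = -11/5 is a root, so (5·b + 11) divides it; the quotient is 5·b² + 59·b + 44.
The remaining quadratic factors as (5·b + 4)(b + 11).

(5·b + 11)·(5·b + 4)·(b + 11)·(b + 3)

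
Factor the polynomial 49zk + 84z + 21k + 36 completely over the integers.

(7k + 12)(7z + 3)

Group as (49zk + 84z) + (21k + 36) = 7z(7k + 12) + 3(7k + 12).
Both groups share the factor (7k + 12).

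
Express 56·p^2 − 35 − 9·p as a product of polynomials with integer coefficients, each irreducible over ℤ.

Need a pair with product 56·(−35) = −1960 and sum −9: that's −49 and 40.
Split the middle term: 56·p^2 − 49·p + 40·p − 35 = 7·p·(8·p − 7) + 5·(8·p − 7).

(7·p + 5)·(8·p − 7)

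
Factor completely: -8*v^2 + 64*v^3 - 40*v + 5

(8*v - 1)*(8*v^2 - 5)

Group as (64*v^3 - 40*v) + (-8*v^2 + 5) = 8*v*(8*v^2 - 5) - (8*v^2 - 5).
Both groups share the factor (8*v^2 - 5).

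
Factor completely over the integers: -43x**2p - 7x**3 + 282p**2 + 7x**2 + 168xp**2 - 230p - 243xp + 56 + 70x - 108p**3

Group: x(-7x**2 + 20xp - 21x - 12p**2 + 26p - 14) + (9p - 4)(-7x**2 + 20xp - 21x - 12p**2 + 26p - 14); both groups contain (-7x**2 + 20xp - 21x - 12p**2 + 26p - 14), so (x + 9p - 4) is a factor with cofactor -7x**2 + 20xp - 21x - 12p**2 + 26p - 14.
The cofactor groups again: -7x**2 + 20xp - 21x - 12p**2 + 26p - 14 = -7x(x - 2p + 2) + (6p - 7)(x - 2p + 2); both groups contain (x - 2p + 2), giving -(7x - 6p + 7)(x - 2p + 2).

-(x - 2p + 2)(7x - 6p + 7)(x + 9p - 4)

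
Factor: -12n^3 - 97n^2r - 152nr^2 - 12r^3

-(12n + r)(n + 2r)(n + 6r)

Group: n(-12n^2 - 73nr - 6r^2) + 2r(-12n^2 - 73nr - 6r^2); both groups contain (-12n^2 - 73nr - 6r^2), so (n + 2r) is a factor with cofactor -12n^2 - 73nr - 6r^2.
The cofactor groups again: -12n^2 - 73nr - 6r^2 = -12n(n + 6r) - r(n + 6r); both groups contain (n + 6r), giving -(12n + r)(n + 6r).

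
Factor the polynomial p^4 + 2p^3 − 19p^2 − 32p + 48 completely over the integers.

(p + 3)(p + 4)(p − 1)(p − 4)

Testing divisors of the constant over divisors of the leading coefficient, p = 4 is a root, so (p − 4) divides it; the quotient is p^3 + 6p^2 + 5p − 12.
Continuing, p = 1 is a root, so (p − 1) is a factor; dividing leaves p^2 + 7p + 12.
The remaining quadratic factors as (p + 3)(p + 4).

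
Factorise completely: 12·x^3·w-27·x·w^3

Factor out 3·x·w, leaving 4·x^2-9·w^2, which is a difference of two squares.

3·w·x·(2·x-3·w)·(2·x+3·w)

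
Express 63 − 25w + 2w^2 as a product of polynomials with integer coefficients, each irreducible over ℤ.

Need a pair with product 2·63 = 126 and sum −25: that's −18 and −7.
Split the middle term: 2w^2 − 18w − 7w + 63 = 2w(w − 9) − 7(w − 9).

(2w − 7)(w − 9)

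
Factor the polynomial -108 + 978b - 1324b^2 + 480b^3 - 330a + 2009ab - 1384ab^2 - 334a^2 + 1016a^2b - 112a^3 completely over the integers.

Group: 8a(-14a^2 + 113ab - 26a - 60b^2 + 98b - 12) + (-8b + 9)(-14a^2 + 113ab - 26a - 60b^2 + 98b - 12); both groups contain (-14a^2 + 113ab - 26a - 60b^2 + 98b - 12), so (8a - 8b + 9) is a factor with cofactor -14a^2 + 113ab - 26a - 60b^2 + 98b - 12.
The cofactor groups again: -14a^2 + 113ab - 26a - 60b^2 + 98b - 12 = -7a(2a - 15b + 2) + (4b - 6)(2a - 15b + 2); both groups contain (2a - 15b + 2), giving -(7a - 4b + 6)(2a - 15b + 2).

-(2a - 15b + 2)(7a - 4b + 6)(8a - 8b + 9)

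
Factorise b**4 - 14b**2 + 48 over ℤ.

Substitute u = b**2 to get a quadratic in u, then factor.
b**2 - 6 is irreducible over ℤ (6 is not a perfect square).
b**2 - 8 is irreducible over ℤ (8 is not a perfect square).

(b**2 - 6)(b**2 - 8)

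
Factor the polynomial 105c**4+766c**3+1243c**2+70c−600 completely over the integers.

Among the possible rational roots, c = 4/7 is a root, so (7c−4) is a factor; dividing leaves 15c**3+118c**2+245c+150.
Next, c = −6/5 is a root, so (5c+6) divides it; the quotient is 3c**2+20c+25.
The remaining quadratic factors as (c+5)(3c+5).

(3c+5)(5c+6)(7c−4)(c+5)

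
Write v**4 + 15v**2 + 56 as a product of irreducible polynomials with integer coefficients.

(v**2 + 7)(v**2 + 8)

Substitute u = v**2 to get a quadratic in u, then factor.
v**2 + 8 is irreducible over ℤ (always positive, so no real roots).
v**2 + 7 is irreducible over ℤ (always positive, so no real roots).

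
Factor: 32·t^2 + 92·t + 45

(4·t + 9)·(8·t + 5)

Need a pair with product 32·45 = 1440 and sum 92: that's 72 and 20.
Split the middle term: 32·t^2 + 72·t + 20·t + 45 = 8·t·(4·t + 9) + 5·(4·t + 9).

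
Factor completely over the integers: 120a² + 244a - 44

4(5a + 11)(6a - 1)

Pull out the common factor 4, then factor the remaining trinomial.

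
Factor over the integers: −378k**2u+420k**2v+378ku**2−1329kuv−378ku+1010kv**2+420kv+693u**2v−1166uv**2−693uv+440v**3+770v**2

Group: 6k(−63ku+70kv+63u**2−106uv−63u+40v**2+70v) + 11v(−63ku+70kv+63u**2−106uv−63u+40v**2+70v); both groups contain (−63ku+70kv+63u**2−106uv−63u+40v**2+70v), so (6k+11v) is a factor with cofactor −63ku+70kv+63u**2−106uv−63u+40v**2+70v.
The cofactor groups again: −63ku+70kv+63u**2−106uv−63u+40v**2+70v = −9u(7k−7u+4v+7) + 10v(7k−7u+4v+7); both groups contain (7k−7u+4v+7), giving −(9u−10v)(7k−7u+4v+7).

−(6k+11v)(7k−7u+4v+7)(9u−10v)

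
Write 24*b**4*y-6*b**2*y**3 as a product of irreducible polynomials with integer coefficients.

Pull out the common factor 6*b**2*y; 4*b**2-y**2 is a difference of squares.

6*b**2*y*(2*b+y)*(2*b-y)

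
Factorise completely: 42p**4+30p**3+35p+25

(7p+5)(6p**3+5)

Group as (42p**4+35p) + (30p**3+25) = 7p(6p**3+5) + 5(6p**3+5).
Both groups share the factor (6p**3+5).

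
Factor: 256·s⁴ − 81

(4·s + 3)·(4·s − 3)·(16·s² + 9)

Difference of squares twice: with A = 4·s and B = 3, A⁴ − B⁴ = (A² − B²)(A² + B²), and A² − B² factors again.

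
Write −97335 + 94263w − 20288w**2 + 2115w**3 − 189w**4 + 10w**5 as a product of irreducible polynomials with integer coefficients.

(2w − 15)(5w − 7)(w − 9)(w**2 − w + 103)

Testing divisors of the constant over divisors of the leading coefficient, w = 9 is a root, giving the factor (w − 9) and quotient 10w**4 − 99w**3 + 1224w**2 − 9272w + 10815.
Then w = 15/2 is a root, so (2w − 15) divides it; the quotient is 5w**3 − 12w**2 + 522w − 721.
Then w = 7/5 is a root, so (5w − 7) divides it; the quotient is w**2 − w + 103.
The quadratic w**2 − w + 103 has discriminant −411 < 0 and is irreducible over ℤ.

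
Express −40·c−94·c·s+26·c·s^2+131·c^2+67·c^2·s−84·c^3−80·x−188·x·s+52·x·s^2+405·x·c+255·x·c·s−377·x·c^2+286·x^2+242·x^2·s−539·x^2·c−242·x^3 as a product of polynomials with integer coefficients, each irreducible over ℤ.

−(11·x+12·c−13·s−5)·(11·x+7·c+2·s−8)·(2·x+c)

Group: 11·x·(−22·x^2−35·x·c+26·x·s+10·x−12·c^2+13·c·s+5·c) + (7·c+2·s−8)·(−22·x^2−35·x·c+26·x·s+10·x−12·c^2+13·c·s+5·c); both groups contain (−22·x^2−35·x·c+26·x·s+10·x−12·c^2+13·c·s+5·c), so (11·x+7·c+2·s−8) is a factor with cofactor −22·x^2−35·x·c+26·x·s+10·x−12·c^2+13·c·s+5·c.
The cofactor groups again: −22·x^2−35·x·c+26·x·s+10·x−12·c^2+13·c·s+5·c = −2·x·(11·x+12·c−13·s−5) − c·(11·x+12·c−13·s−5); both groups contain (11·x+12·c−13·s−5), giving −(2·x+c)·(11·x+12·c−13·s−5).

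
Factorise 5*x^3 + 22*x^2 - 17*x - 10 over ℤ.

(5*x + 2)*(x + 5)*(x - 1)

Among the possible rational roots, x = -5 is a root, so (x + 5) is a factor; dividing leaves 5*x^2 - 3*x - 2.
The remaining quadratic factors as (x - 1)(5*x + 2).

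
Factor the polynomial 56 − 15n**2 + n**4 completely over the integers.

Substitute u = n**2 to get a quadratic in u, then factor.
n**2 − 7 is irreducible over ℤ (7 is not a perfect square).
n**2 − 8 is irreducible over ℤ (8 is not a perfect square).

(n**2 − 7)(n**2 − 8)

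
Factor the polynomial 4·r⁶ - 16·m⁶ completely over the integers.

Every term has a factor of 4; factoring it out leaves r⁶ - 4·m⁶.
Recognize a difference of squares with the parts r³ and 2·m³.

4·(r³ - 2·m³)·(r³ + 2·m³)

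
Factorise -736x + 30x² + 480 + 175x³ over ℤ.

Testing divisors of the constant over divisors of the leading coefficient, x = -12/5 is a root, so (5x + 12) is a factor; dividing leaves 35x² - 78x + 40.
The remaining quadratic factors as (5x - 4)(7x - 10).

(5x + 12)(5x - 4)(7x - 10)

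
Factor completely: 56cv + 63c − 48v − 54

Group as (56cv + 63c) + (−48v − 54) = 7c(8v + 9) − 6(8v + 9).
Both groups share the factor (8v + 9).

(7c − 6)(8v + 9)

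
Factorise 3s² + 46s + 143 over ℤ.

(3s + 13)(s + 11)

Need a pair with product 3·143 = 429 and sum 46: that's 33 and 13.
Split the middle term: 3s² + 33s + 13s + 143 = 3s(s + 11) + 13(s + 11).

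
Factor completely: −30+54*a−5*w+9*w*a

(9*a−5)*(w+6)

Group as (9*w*a−5*w) + (54*a−30) = w*(9*a−5) + 6*(9*a−5).
Both groups share the factor (9*a−5).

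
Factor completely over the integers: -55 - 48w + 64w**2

(8w + 5)(8w - 11)

Need a pair with product 64·(-55) = -3520 and sum -48: that's -88 and 40.
Split the middle term: 64w**2 - 88w + 40w - 55 = 8w(8w - 11) + 5(8w - 11).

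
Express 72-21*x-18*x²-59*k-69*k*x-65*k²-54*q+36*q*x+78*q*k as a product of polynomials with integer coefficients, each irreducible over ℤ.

(6*q-5*k-3*x-8)*(13*k+6*x-9)

Group: 6*q*(13*k+6*x-9) + (-5*k-3*x-8)*(13*k+6*x-9); both groups contain (13*k+6*x-9).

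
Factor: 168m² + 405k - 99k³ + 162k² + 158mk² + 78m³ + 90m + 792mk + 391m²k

(3m - k + 3)(13m + 11k + 15)(2m + 9k)

Group: 2m(39m² + 20mk + 84m - 11k² + 18k + 45) + 9k(39m² + 20mk + 84m - 11k² + 18k + 45); both groups contain (39m² + 20mk + 84m - 11k² + 18k + 45), so (2m + 9k) is a factor with cofactor 39m² + 20mk + 84m - 11k² + 18k + 45.
The cofactor groups again: 39m² + 20mk + 84m - 11k² + 18k + 45 = 3m(13m + 11k + 15) + (-k + 3)(13m + 11k + 15); both groups contain (13m + 11k + 15), giving (3m - k + 3)(13m + 11k + 15).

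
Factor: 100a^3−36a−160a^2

4a(5a+1)(5a−9)

Pull out the common factor 4a, then factor the remaining trinomial.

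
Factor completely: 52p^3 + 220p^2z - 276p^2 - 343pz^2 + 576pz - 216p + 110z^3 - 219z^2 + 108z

Group: 13p(4p^2 + 20pz - 24p - 11z^2 + 12z) + (-10z + 9)(4p^2 + 20pz - 24p - 11z^2 + 12z); both groups contain (4p^2 + 20pz - 24p - 11z^2 + 12z), so (13p - 10z + 9) is a factor with cofactor 4p^2 + 20pz - 24p - 11z^2 + 12z.
The cofactor groups again: 4p^2 + 20pz - 24p - 11z^2 + 12z = 2p(2p - z) + (11z - 12)(2p - z); both groups contain (2p - z), giving (2p + 11z - 12)(2p - z).

(13p - 10z + 9)(2p + 11z - 12)(2p - z)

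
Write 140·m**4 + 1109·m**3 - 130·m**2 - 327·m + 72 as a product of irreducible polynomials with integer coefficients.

(4·m - 1)·(5·m + 3)·(7·m - 3)·(m + 8)

Trying the rational-root candidates, m = -8 is a root, so (m + 8) is a factor; dividing leaves 140·m**3 - 11·m**2 - 42·m + 9.
Next, m = 3/7 is a root, so (7·m - 3) divides it; the quotient is 20·m**2 + 7·m - 3.
The remaining quadratic factors as (5·m + 3)(4·m - 1).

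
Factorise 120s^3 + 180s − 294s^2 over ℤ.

6s(4s − 5)(5s − 6)

Pull out the common factor 6s, then factor the remaining trinomial.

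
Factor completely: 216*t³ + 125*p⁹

Recognize a sum of cubes with the parts 6*t and 5*p³.

(6*t + 5*p³)*(36*t² - 30*t*p³ + 25*p⁶)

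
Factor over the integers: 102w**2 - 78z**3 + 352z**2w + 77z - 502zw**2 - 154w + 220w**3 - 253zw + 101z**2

-(6z - 10w - 11)(13z - 11w + 7)(z - 2w)

Group: 13z(-6z**2 + 22zw + 11z - 20w**2 - 22w) + (-11w + 7)(-6z**2 + 22zw + 11z - 20w**2 - 22w); both groups contain (-6z**2 + 22zw + 11z - 20w**2 - 22w), so (13z - 11w + 7) is a factor with cofactor -6z**2 + 22zw + 11z - 20w**2 - 22w.
The cofactor groups again: -6z**2 + 22zw + 11z - 20w**2 - 22w = -z(6z - 10w - 11) + 2w(6z - 10w - 11); both groups contain (6z - 10w - 11), giving -(z - 2w)(6z - 10w - 11).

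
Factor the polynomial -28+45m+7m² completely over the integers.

Need a pair with product 7·(-28) = -196 and sum 45: that's 49 and -4.
Split the middle term: 7m²+49m - 4m-28 = 7m(m+7) - 4(m+7).

(7m-4)(m+7)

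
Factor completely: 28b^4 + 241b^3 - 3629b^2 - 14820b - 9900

Among the possible rational roots, b = -11/4 is a root, so (4b + 11) divides it; the quotient is 7b^3 + 41b^2 - 1020b - 900.
Then b = -15 is a root, so (b + 15) divides it; the quotient is 7b^2 - 64b - 60.
The remaining quadratic factors as (7b + 6)(b - 10).

(4b + 11)(7b + 6)(b + 15)(b - 10)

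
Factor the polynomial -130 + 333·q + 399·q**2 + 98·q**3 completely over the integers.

(2·q + 5)·(7·q + 13)·(7·q - 2)

Testing divisors of the constant over divisors of the leading coefficient, q = 2/7 is a root, so (7·q - 2) is a factor; dividing leaves 14·q**2 + 61·q + 65.
The remaining quadratic factors as (2·q + 5)(7·q + 13).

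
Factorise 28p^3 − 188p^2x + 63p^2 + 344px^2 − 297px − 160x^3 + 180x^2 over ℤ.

(4p − 8x + 9)(7p − 5x)(p − 4x)

Group: 7p(4p^2 − 24px + 9p + 32x^2 − 36x) − 5x(4p^2 − 24px + 9p + 32x^2 − 36x); both groups contain (4p^2 − 24px + 9p + 32x^2 − 36x), so (7p − 5x) is a factor with cofactor 4p^2 − 24px + 9p + 32x^2 − 36x.
The cofactor groups again: 4p^2 − 24px + 9p + 32x^2 − 36x = p(4p − 8x + 9) − 4x(4p − 8x + 9); both groups contain (4p − 8x + 9), giving (p − 4x)(4p − 8x + 9).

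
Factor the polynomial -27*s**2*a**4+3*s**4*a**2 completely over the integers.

3*a**2*s**2*(s-3*a)*(s+3*a)

Pull out the common factor 3*s**2*a**2; s**2-9*a**2 is a difference of squares.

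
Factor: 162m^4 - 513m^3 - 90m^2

9m^2(3m - 10)(6m + 1)

Pull out the common factor 9m^2, then factor the remaining trinomial.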